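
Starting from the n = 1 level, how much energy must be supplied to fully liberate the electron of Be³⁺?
217.69120 eV

The ionization energy is the energy needed to remove the electron completely (n → ∞).

For a hydrogen-like ion with Z = 4, E_n = -13.6057 Z² / n² eV.

At n = 1: E_1 = -13.6057 × 4² / 1² = -217.69120000 eV
At n = ∞: E_∞ = 0 eV

Ionization energy = E_∞ - E_1 = 0 - (-217.69120000) = 217.69120000 eV
Ionization energy ≈ 217.69120 eV

This is also called the binding energy of the electron in state n = 1.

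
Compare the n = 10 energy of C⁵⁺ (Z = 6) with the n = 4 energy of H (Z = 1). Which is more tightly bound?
C⁵⁺ at n = 10 (E = -4.89805 eV)

Using E_n = -13.6057 Z² / n² eV:

C⁵⁺ (Z = 6) at n = 10:
E = -13.6057 × 6² / 10² = -13.6057 × 36 / 100 = -4.89805200 eV

H (Z = 1) at n = 4:
E = -13.6057 × 1² / 4² = -13.6057 × 1 / 16 = -0.85035625 eV

Since -4.89805200 eV < -0.85035625 eV,
C⁵⁺ at n = 10 is more tightly bound (requires more energy to ionize).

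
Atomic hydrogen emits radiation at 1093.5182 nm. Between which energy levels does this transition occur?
n = 6 → n = 3

First, find the photon energy from the wavelength (hc = 1239.84 eV·nm):
E = hc/λ = 1239.84 eV·nm / 1093.5182 nm = 1.1338083 eV

The energy levels of hydrogen satisfy E_n = -13.6057 / n² eV, so an emission n_i → n_f releases
ΔE = 13.6057 × (1/n_f² − 1/n_i²) eV.

Setting ΔE equal to the photon energy:
1/n_f² − 1/n_i² = 1.1338083 / 13.6057 = 0.083333331

Since 1/n_i² must be positive, we need 1/n_f² > 0.083333331, i.e. n_f ≤ 3. For each allowed n_f, solve n_i = (1/n_f² − 0.083333331)^(−1/2) and check whether it is a whole number:
  n_f = 1: 1/n_i² = 1.000000000 − 0.083333331 = 0.916666669 → n_i = 1.044  (not an integer) ✗
  n_f = 2: 1/n_i² = 0.250000000 − 0.083333331 = 0.166666669 → n_i = 2.449  (not an integer) ✗
  n_f = 3: 1/n_i² = 0.111111111 − 0.083333331 = 0.027777780 → n_i = 6.000  → integer, n_i = 6 ✓

Only n_f = 3 gives an integer upper level, n_i = 6.

The transition is from n = 6 to n = 3 (emission).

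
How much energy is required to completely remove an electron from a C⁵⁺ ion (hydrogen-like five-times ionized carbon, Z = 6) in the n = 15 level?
2.176912 eV

The ionization energy is the energy needed to remove the electron completely (n → ∞).

For a hydrogen-like ion with Z = 6, E_n = -13.6057 Z² / n² eV.

At n = 15: E_15 = -13.6057 × 6² / 15² = -2.176912000 eV
At n = ∞: E_∞ = 0 eV

Ionization energy = E_∞ - E_15 = 0 - (-2.176912000) = 2.176912000 eV
Ionization energy ≈ 2.176912 eV

This is also called the binding energy of the electron in state n = 15.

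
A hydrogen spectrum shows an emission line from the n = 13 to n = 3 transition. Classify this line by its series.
Paschen series

The spectral series in hydrogen are named based on the final (lower) energy level:
- Lyman series: n_final = 1 (ultraviolet)
- Balmer series: n_final = 2 (visible/near-UV)
- Paschen series: n_final = 3 (infrared)
- Brackett series: n_final = 4 (infrared)
- Pfund series: n_final = 5 (far infrared)

Since this transition ends at n = 3, it belongs to the Paschen series.

For reference, this 13 → 3 line has photon energy
ΔE = 13.6057 eV × (1/3² - 1/13²) = 1.431237 eV,
corresponding to wavelength λ = hc/ΔE = 1239.84 eV·nm / 1.431237 eV = 866.27 nm in the infrared region.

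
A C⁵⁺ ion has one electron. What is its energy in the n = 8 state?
-7.65 eV

For hydrogen-like ions, the energy levels scale with Z²:
E_n = -13.6057 Z² / n² eV

For C⁵⁺ (Z = 6) at n = 8:
E_8 = -13.6057 × 6² / 8²
E_8 = -13.6057 × 36 / 64
E_8 = -489.8052 / 64
E_8 = -7.65 eV

The energy is 36 times more negative than hydrogen at the same n due to the stronger nuclear charge.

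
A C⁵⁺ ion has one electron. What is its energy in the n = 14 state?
-2.50 eV

For hydrogen-like ions, the energy levels scale with Z²:
E_n = -13.6057 Z² / n² eV

For C⁵⁺ (Z = 6) at n = 14:
E_14 = -13.6057 × 6² / 14²
E_14 = -13.6057 × 36 / 196
E_14 = -489.8052 / 196
E_14 = -2.50 eV

The energy is 36 times more negative than hydrogen at the same n due to the stronger nuclear charge.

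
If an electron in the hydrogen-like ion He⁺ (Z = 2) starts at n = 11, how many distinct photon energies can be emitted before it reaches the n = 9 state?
3

The electron can occupy levels n = 9, 10, ..., 11 during de-excitation — that is m = 11 - 9 + 1 = 3 distinct levels.

The number of distinct spectral lines equals the number of ways to choose 2 of these m levels (each pair gives one possible emission transition):

Number of lines = m(m-1)/2 = 3×2/2 = 3

These correspond to all possible transitions between the 3 levels:
11 → 10, 11 → 9, 10 → 9

Each transition produces a photon with a unique energy (and thus wavelength). This count does not depend on Z.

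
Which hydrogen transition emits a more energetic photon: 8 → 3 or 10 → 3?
10 → 3

Calculate the energy for each transition:

Transition 8 → 3:
ΔE₁ = |E_3 - E_8| = |-13.6057/3² - (-13.6057/8²)|
ΔE₁ = |-1.51174444 - (-0.21258906)| = 1.29916 eV

Transition 10 → 3:
ΔE₂ = |E_3 - E_10| = |-13.6057/3² - (-13.6057/10²)|
ΔE₂ = |-1.51174444 - (-0.13605700)| = 1.37569 eV

Since 1.37569 eV > 1.29916 eV, the transition 10 → 3 emits the more energetic photon.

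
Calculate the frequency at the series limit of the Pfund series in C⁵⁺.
4.74e+15 Hz

The series limit corresponds to the transition from n = ∞ to n = 5.
This is the highest energy (shortest wavelength) transition in the Pfund series.

E_∞ = 0 eV
E_5 = -13.6057 × 6² / 5² = -19.59221 eV

Energy at series limit:
ΔE = E_∞ - E_5 = 0 - (-19.59221) = 19.59221 eV
E = 19.59221 eV × (1.602177 × 10⁻¹⁹ J/eV) = 3.1390e-18 J
f = E/h = 3.1390e-18 J / (6.62607 × 10⁻³⁴ J·s) = 4.74e+15 Hz

This energy equals the ionization energy from the n = 5 state of C⁵⁺.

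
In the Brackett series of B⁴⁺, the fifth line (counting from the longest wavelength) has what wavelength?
72.67690 nm

The lines of a series are numbered from the longest wavelength (smallest ΔE) outward; the fifth line is the transition from n = n_f + 5 to n_f.
The Brackett series has all transitions ending at n_f = 4.

For B⁴⁺ (Z = 5), the fifth line (ε-line) is the jump from n = 9 to n = 4:
E_9 = -13.6057 × 5² / 9² = -4.1992901 eV
E_4 = -13.6057 × 5² / 4² = -21.2589063 eV
ΔE = E_9 - E_4 = 17.0596162 eV

λ = hc/E = 1239.84 eV·nm / 17.0596162 eV
λ = 72.67690 nm

This is the ε-line of the Brackett series in B⁴⁺.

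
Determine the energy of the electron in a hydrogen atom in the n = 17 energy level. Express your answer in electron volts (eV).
-0.047079 eV

The energy levels of a hydrogen-like atom are given by:
E_n = -13.6057 eV / n²

For n = 17:
E_17 = -13.6057 eV / 17²
E_17 = -13.6057 eV / 289
E_17 = -0.047079 eV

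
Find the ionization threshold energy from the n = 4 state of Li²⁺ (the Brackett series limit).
7.6532 eV

The series limit corresponds to the transition from n = ∞ to n = 4.
This is the highest energy (shortest wavelength) transition in the Brackett series.

E_∞ = 0 eV
E_4 = -13.6057 × 3² / 4² = -7.6532 eV

Energy at series limit:
ΔE = E_∞ - E_4 = 0 - (-7.6532) = 7.6532 eV

This energy equals the ionization energy from the n = 4 state of Li²⁺.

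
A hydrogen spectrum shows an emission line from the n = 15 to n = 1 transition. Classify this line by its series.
Lyman series

The spectral series in hydrogen are named based on the final (lower) energy level:
- Lyman series: n_final = 1 (ultraviolet)
- Balmer series: n_final = 2 (visible/near-UV)
- Paschen series: n_final = 3 (infrared)
- Brackett series: n_final = 4 (infrared)
- Pfund series: n_final = 5 (far infrared)

Since this transition ends at n = 1, it belongs to the Lyman series.

For reference, this 15 → 1 line has photon energy
ΔE = 13.6057 eV × (1/1² - 1/15²) = 13.545230 eV,
corresponding to wavelength λ = hc/ΔE = 1239.84 eV·nm / 13.545230 eV = 91.5333 nm in the ultraviolet region.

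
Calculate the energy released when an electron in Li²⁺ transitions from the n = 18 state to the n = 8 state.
1.54 eV

The energy levels are E_n = -13.6057 Z² eV / n².

Energy at n = 18: E_18 = -13.6057 × 3² / 18² = -0.37794 eV
Energy at n = 8: E_8 = -13.6057 × 3² / 8² = -1.91330 eV

For emission (electron falling to lower state), the photon energy is:
E_photon = E_18 - E_8 = |-0.37794 - (-1.91330)|
E_photon = 1.54 eV

This energy is carried away by the emitted photon.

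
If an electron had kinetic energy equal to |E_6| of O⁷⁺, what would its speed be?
2.91692e+06 m/s (or 0.972981% of c)

The binding energy at n = 6 for O⁷⁺ is:
E_6 = -13.6057 × 8²/6² = -24.18791111 eV
|E_6| = 24.18791111 eV

Convert to Joules:
KE = 24.18791111 eV × (1.602177 × 10⁻¹⁹ J/eV) = 3.8753315e-18 J

Using KE = ½mv²:
v = √(2·KE/m_e)
v = √(2 × 3.8753315e-18 J / 9.10938 × 10⁻³¹ kg)
v = 2.91692e+06 m/s

This is approximately 0.972981% the speed of light.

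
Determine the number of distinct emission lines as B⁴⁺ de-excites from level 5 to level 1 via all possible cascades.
10

The electron can occupy levels n = 1, 2, ..., 5 during de-excitation — that is m = 5 - 1 + 1 = 5 distinct levels.

The number of distinct spectral lines equals the number of ways to choose 2 of these m levels (each pair gives one possible emission transition):

Number of lines = m(m-1)/2 = 5×4/2 = 10

These correspond to all possible transitions between the 5 levels:
5 → 4, 5 → 3, 5 → 2, 5 → 1, 4 → 3, 4 → 2, 4 → 1, 3 → 2...

Each transition produces a photon with a unique energy (and thus wavelength). This count does not depend on Z.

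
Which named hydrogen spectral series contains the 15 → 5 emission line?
Pfund series

The spectral series in hydrogen are named based on the final (lower) energy level:
- Lyman series: n_final = 1 (ultraviolet)
- Balmer series: n_final = 2 (visible/near-UV)
- Paschen series: n_final = 3 (infrared)
- Brackett series: n_final = 4 (infrared)
- Pfund series: n_final = 5 (far infrared)

Since this transition ends at n = 5, it belongs to the Pfund series.

For reference, this 15 → 5 line has photon energy
ΔE = 13.6057 eV × (1/5² - 1/15²) = 0.48375822222 eV,
corresponding to wavelength λ = hc/ΔE = 1239.84 eV·nm / 0.48375822222 eV = 2562.93318 nm in the far infrared region.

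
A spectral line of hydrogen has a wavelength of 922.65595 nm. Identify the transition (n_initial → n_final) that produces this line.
n = 9 → n = 3

First, find the photon energy from the wavelength (hc = 1239.84 eV·nm):
E = hc/λ = 1239.84 eV·nm / 922.65595 nm = 1.3437728 eV

The energy levels of hydrogen satisfy E_n = -13.6057 / n² eV, so an emission n_i → n_f releases
ΔE = 13.6057 × (1/n_f² − 1/n_i²) eV.

Setting ΔE equal to the photon energy:
1/n_f² − 1/n_i² = 1.3437728 / 13.6057 = 0.098765429

Since 1/n_i² must be positive, we need 1/n_f² > 0.098765429, i.e. n_f ≤ 3. For each allowed n_f, solve n_i = (1/n_f² − 0.098765429)^(−1/2) and check whether it is a whole number:
  n_f = 1: 1/n_i² = 1.000000000 − 0.098765429 = 0.901234571 → n_i = 1.053  (not an integer) ✗
  n_f = 2: 1/n_i² = 0.250000000 − 0.098765429 = 0.151234571 → n_i = 2.571  (not an integer) ✗
  n_f = 3: 1/n_i² = 0.111111111 − 0.098765429 = 0.012345682 → n_i = 9.000  → integer, n_i = 9 ✓

Only n_f = 3 gives an integer upper level, n_i = 9.

The transition is from n = 9 to n = 3 (emission).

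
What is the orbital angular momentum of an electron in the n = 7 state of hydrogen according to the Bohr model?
7.3820e-34 J·s (or 7ℏ)

In the Bohr model, angular momentum is quantized:
L = nℏ

where ℏ = h/(2π) = 1.054572e-34 J·s

For n = 7:
L = 7 × 1.054572e-34 J·s
L = 7.3820e-34 J·s

This can also be written as L = 7ℏ.
The angular momentum is an integer multiple of the reduced Planck constant.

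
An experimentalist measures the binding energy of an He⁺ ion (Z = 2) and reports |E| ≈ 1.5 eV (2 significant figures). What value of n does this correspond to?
n = 6

The exact energy levels follow E_n = -13.6057 Z² / n² eV with Z = 2.

The measured value (-1.5 eV) is reported to only 2 significant figures, so we must test candidate n values and see which one matches to that precision.

Candidate energies:
  n = 4:  E = -13.6057 × 2² / 4² = -3.401425 eV
  n = 5:  E = -13.6057 × 2² / 5² = -2.176912 eV
  n = 6:  E = -13.6057 × 2² / 6² = -1.511744 eV  ← matches
  n = 7:  E = -13.6057 × 2² / 7² = -1.110669 eV
  n = 8:  E = -13.6057 × 2² / 8² = -0.850356 eV

Checking against the measurement of -1.5 eV (2 sig figs), only n = 6 agrees:
E_6 = -1.511744 eV, which rounds to -1.5 eV ✓

Therefore n = 6.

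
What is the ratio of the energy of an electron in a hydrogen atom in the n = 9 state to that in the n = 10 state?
1.234568

Using E_n = -13.6057 Z² / n² eV with Z = 1:

E_9 = -13.6057 / 9² = -13.6057 / 81 = -0.167971604938 eV
E_10 = -13.6057 / 10² = -13.6057 / 100 = -0.136057000000 eV

The ratio is:
E_9/E_10 = (-0.167971604938) / (-0.136057000000)
E_9/E_10 = (-13.6057/81) / (-13.6057/100)
E_9/E_10 = 100/81
E_9/E_10 = 1.234568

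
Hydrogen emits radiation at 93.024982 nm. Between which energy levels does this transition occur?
n = 7 → n = 1

First, find the photon energy from the wavelength (hc = 1239.84 eV·nm):
E = hc/λ = 1239.84 eV·nm / 93.024982 nm = 13.328033 eV

The energy levels of hydrogen satisfy E_n = -13.6057 / n² eV, so an emission n_i → n_f releases
ΔE = 13.6057 × (1/n_f² − 1/n_i²) eV.

Setting ΔE equal to the photon energy:
1/n_f² − 1/n_i² = 13.328033 / 13.6057 = 0.97959186

Since 1/n_i² must be positive, we need 1/n_f² > 0.97959186, i.e. n_f ≤ 1. For each allowed n_f, solve n_i = (1/n_f² − 0.97959186)^(−1/2) and check whether it is a whole number:
  n_f = 1: 1/n_i² = 1.00000000 − 0.97959186 = 0.02040814 → n_i = 7.000  → integer, n_i = 7 ✓

Only n_f = 1 gives an integer upper level, n_i = 7.

The transition is from n = 7 to n = 1 (emission).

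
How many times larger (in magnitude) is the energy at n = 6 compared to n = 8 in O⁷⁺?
1.78

Using E_n = -13.6057 Z² / n² eV with Z = 8:

E_6 = -13.6057 × 8² / 6² = -870.7648 / 36 = -24.18791111 eV
E_8 = -13.6057 × 8² / 8² = -870.7648 / 64 = -13.60570000 eV

The ratio is:
E_6/E_8 = (-24.18791111) / (-13.60570000)
E_6/E_8 = (-870.7648/36) / (-870.7648/64)
E_6/E_8 = 64/36
E_6/E_8 = 1.78
(Note: the Z² factors cancel in the ratio.)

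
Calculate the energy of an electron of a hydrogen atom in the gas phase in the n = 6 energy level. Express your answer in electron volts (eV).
-0.37794 eV

The energy levels of a hydrogen-like atom are given by:
E_n = -13.6057 eV / n²

For n = 6:
E_6 = -13.6057 eV / 6²
E_6 = -13.6057 eV / 36
E_6 = -0.37794 eV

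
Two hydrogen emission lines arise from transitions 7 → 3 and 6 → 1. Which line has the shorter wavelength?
6 → 1

Calculate the energy for each transition:

Transition 7 → 3:
ΔE₁ = |E_3 - E_7| = |-13.6057/3² - (-13.6057/7²)|
ΔE₁ = |-1.511744444 - (-0.277667347)| = 1.234077 eV

Transition 6 → 1:
ΔE₂ = |E_1 - E_6| = |-13.6057/1² - (-13.6057/6²)|
ΔE₂ = |-13.605700000 - (-0.377936111)| = 13.227764 eV

Since 13.227764 eV > 1.234077 eV, the transition 6 → 1 emits the more energetic photon.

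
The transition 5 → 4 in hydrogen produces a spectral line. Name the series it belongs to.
Brackett series

The spectral series in hydrogen are named based on the final (lower) energy level:
- Lyman series: n_final = 1 (ultraviolet)
- Balmer series: n_final = 2 (visible/near-UV)
- Paschen series: n_final = 3 (infrared)
- Brackett series: n_final = 4 (infrared)
- Pfund series: n_final = 5 (far infrared)

Since this transition ends at n = 4, it belongs to the Brackett series.

For reference, this 5 → 4 line has photon energy
ΔE = 13.6057 eV × (1/4² - 1/5²) = 0.30612825 eV,
corresponding to wavelength λ = hc/ΔE = 1239.84 eV·nm / 0.30612825 eV = 4050.07 nm in the infrared region.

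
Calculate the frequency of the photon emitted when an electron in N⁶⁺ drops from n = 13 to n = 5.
5.4942e+15 Hz

First, find the transition energy:
E_13 = -13.6057 × 7² / 13² = -3.944848 eV
E_5 = -13.6057 × 7² / 5² = -26.667172 eV
|ΔE| = |E_5 - E_13| = 22.722324 eV

Convert to Joules: E = 22.722324 eV × (1.602177 × 10⁻¹⁹ J/eV) = 3.640518e-18 J

Using E = hf:
f = E/h = 3.640518e-18 J / (6.62607 × 10⁻³⁴ J·s)
f = 5.4942e+15 Hz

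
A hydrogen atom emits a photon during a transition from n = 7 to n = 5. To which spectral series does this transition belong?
Pfund series

The spectral series in hydrogen are named based on the final (lower) energy level:
- Lyman series: n_final = 1 (ultraviolet)
- Balmer series: n_final = 2 (visible/near-UV)
- Paschen series: n_final = 3 (infrared)
- Brackett series: n_final = 4 (infrared)
- Pfund series: n_final = 5 (far infrared)

Since this transition ends at n = 5, it belongs to the Pfund series.

For reference, this 7 → 5 line has photon energy
ΔE = 13.6057 eV × (1/5² - 1/7²) = 0.26656065306 eV,
corresponding to wavelength λ = hc/ΔE = 1239.84 eV·nm / 0.26656065306 eV = 4651.24911 nm in the far infrared region.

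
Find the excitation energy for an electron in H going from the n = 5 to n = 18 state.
0.5022 eV

The energy levels of a hydrogen-like atom are E_n = -13.6057 eV / n².

Energy at n = 5: E_5 = -13.6057 / 5² = -0.5442280 eV
Energy at n = 18: E_18 = -13.6057 / 18² = -0.0419929 eV

The excitation energy is the difference:
ΔE = E_18 - E_5
ΔE = -0.0419929 - (-0.5442280)
ΔE = 0.5022 eV

Since this is positive, energy must be absorbed (photon absorption).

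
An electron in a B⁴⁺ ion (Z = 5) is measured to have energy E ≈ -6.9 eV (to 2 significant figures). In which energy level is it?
n = 7

The exact energy levels follow E_n = -13.6057 Z² / n² eV with Z = 5.

The measured value (-6.9 eV) is reported to only 2 significant figures, so we must test candidate n values and see which one matches to that precision.

Candidate energies:
  n = 5:  E = -13.6057 × 5² / 5² = -13.60570 eV
  n = 6:  E = -13.6057 × 5² / 6² = -9.44840 eV
  n = 7:  E = -13.6057 × 5² / 7² = -6.94168 eV  ← matches
  n = 8:  E = -13.6057 × 5² / 8² = -5.31473 eV
  n = 9:  E = -13.6057 × 5² / 9² = -4.19929 eV

Checking against the measurement of -6.9 eV (2 sig figs), only n = 7 agrees:
E_7 = -6.94168 eV, which rounds to -6.9 eV ✓

Therefore n = 7.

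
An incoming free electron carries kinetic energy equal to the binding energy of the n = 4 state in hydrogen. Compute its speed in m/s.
5.469e+05 m/s (or 0.18% of c)

The binding energy at n = 4 for hydrogen is:
E_4 = -13.6057/4² = -0.8503563 eV
|E_4| = 0.8503563 eV

Convert to Joules:
KE = 0.8503563 eV × (1.602177 × 10⁻¹⁹ J/eV) = 1.36242e-19 J

Using KE = ½mv²:
v = √(2·KE/m_e)
v = √(2 × 1.36242e-19 J / 9.10938 × 10⁻³¹ kg)
v = 5.469e+05 m/s

This is approximately 0.18% the speed of light.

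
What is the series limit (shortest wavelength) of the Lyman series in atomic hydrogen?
91.13 nm

The series limit corresponds to the transition from n = ∞ to n = 1.
This is the highest energy (shortest wavelength) transition in the Lyman series.

E_∞ = 0 eV
E_1 = -13.6057 / 1² = -13.6057 eV

Energy at series limit:
ΔE = E_∞ - E_1 = 0 - (-13.6057) = 13.6057 eV
λ = hc/E = 1239.84 eV·nm / 13.6057 eV = 91.13 nm

This energy equals the ionization energy from the n = 1 state of hydrogen.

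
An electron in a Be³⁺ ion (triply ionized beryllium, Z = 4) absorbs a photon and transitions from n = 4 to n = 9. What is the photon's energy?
10.92 eV

The energy levels of a hydrogen-like atom are E_n = -13.6057 Z² eV / n².

Energy at n = 4: E_4 = -13.6057 × 4² / 4² = -13.60570 eV
Energy at n = 9: E_9 = -13.6057 × 4² / 9² = -2.68755 eV

The excitation energy is the difference:
ΔE = E_9 - E_4
ΔE = -2.68755 - (-13.60570)
ΔE = 10.92 eV

Since this is positive, energy must be absorbed (photon absorption).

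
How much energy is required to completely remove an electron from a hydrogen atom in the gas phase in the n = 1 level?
13.61 eV

The ionization energy is the energy needed to remove the electron completely (n → ∞).

For hydrogen, E_n = -13.6057 eV / n².

At n = 1: E_1 = -13.6057 / 1² = -13.60570 eV
At n = ∞: E_∞ = 0 eV

Ionization energy = E_∞ - E_1 = 0 - (-13.60570) = 13.60570 eV
Ionization energy ≈ 13.61 eV

This is also called the binding energy of the electron in state n = 1.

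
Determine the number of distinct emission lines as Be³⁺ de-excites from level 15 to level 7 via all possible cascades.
36

The electron can occupy levels n = 7, 8, ..., 15 during de-excitation — that is m = 15 - 7 + 1 = 9 distinct levels.

The number of distinct spectral lines equals the number of ways to choose 2 of these m levels (each pair gives one possible emission transition):

Number of lines = m(m-1)/2 = 9×8/2 = 36

These correspond to all possible transitions between the 9 levels:
15 → 14, 15 → 13, 15 → 12, 15 → 11, 15 → 10, 15 → 9, 15 → 8, 15 → 7...

Each transition produces a photon with a unique energy (and thus wavelength). This count does not depend on Z.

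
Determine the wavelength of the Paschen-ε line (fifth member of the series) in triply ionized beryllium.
59.646445 nm

The lines of a series are numbered from the longest wavelength (smallest ΔE) outward; the fifth line is the transition from n = n_f + 5 to n_f.
The Paschen series has all transitions ending at n_f = 3.

For Be³⁺ (Z = 4), the fifth line (ε-line) is the jump from n = 8 to n = 3:
E_8 = -13.6057 × 4² / 8² = -3.40142500 eV
E_3 = -13.6057 × 4² / 3² = -24.18791111 eV
ΔE = E_8 - E_3 = 20.78648611 eV

λ = hc/E = 1239.84 eV·nm / 20.78648611 eV
λ = 59.646445 nm

This is the ε-line of the Paschen series in Be³⁺.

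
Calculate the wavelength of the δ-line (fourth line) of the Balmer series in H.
410.06931 nm

The lines of a series are numbered from the longest wavelength (smallest ΔE) outward; the fourth line is the transition from n = n_f + 4 to n_f.
The Balmer series has all transitions ending at n_f = 2.

For H, the fourth line (δ-line) is the jump from n = 6 to n = 2:
E_6 = -13.6057 / 6² = -0.377936111 eV
E_2 = -13.6057 / 2² = -3.401425000 eV
ΔE = E_6 - E_2 = 3.023488889 eV

λ = hc/E = 1239.84 eV·nm / 3.023488889 eV
λ = 410.06931 nm

This is the δ-line of the Balmer series in H.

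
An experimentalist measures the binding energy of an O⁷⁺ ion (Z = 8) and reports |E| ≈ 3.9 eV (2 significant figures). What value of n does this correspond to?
n = 15

The exact energy levels follow E_n = -13.6057 Z² / n² eV with Z = 8.

The measured value (-3.9 eV) is reported to only 2 significant figures, so we must test candidate n values and see which one matches to that precision.

Candidate energies:
  n = 13:  E = -13.6057 × 8² / 13² = -5.15245 eV
  n = 14:  E = -13.6057 × 8² / 14² = -4.44268 eV
  n = 15:  E = -13.6057 × 8² / 15² = -3.87007 eV  ← matches
  n = 16:  E = -13.6057 × 8² / 16² = -3.40143 eV
  n = 17:  E = -13.6057 × 8² / 17² = -3.01303 eV

Checking against the measurement of -3.9 eV (2 sig figs), only n = 15 agrees:
E_15 = -3.87007 eV, which rounds to -3.9 eV ✓

Therefore n = 15.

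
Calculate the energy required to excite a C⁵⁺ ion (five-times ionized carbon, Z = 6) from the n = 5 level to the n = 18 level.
18.080464 eV

The energy levels of a hydrogen-like atom are E_n = -13.6057 Z² eV / n².

Energy at n = 5: E_5 = -13.6057 × 6² / 5² = -19.592208000 eV
Energy at n = 18: E_18 = -13.6057 × 6² / 18² = -1.511744444 eV

The excitation energy is the difference:
ΔE = E_18 - E_5
ΔE = -1.511744444 - (-19.592208000)
ΔE = 18.080464 eV

Since this is positive, energy must be absorbed (photon absorption).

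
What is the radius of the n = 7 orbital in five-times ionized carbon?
0.4322 nm (or 4.3216 Å)

The Bohr radius formula is:
r_n = n² a₀ / Z

where a₀ = 0.0529177 nm is the Bohr radius.

For C⁵⁺ (Z = 6) at n = 7:
r_7 = 7² × 0.0529177 nm / 6
r_7 = 49 × 0.0529177 nm / 6
r_7 = 2.59297 nm / 6
r_7 = 0.4322 nm

The electron orbits at approximately 0.4322 nm from the nucleus.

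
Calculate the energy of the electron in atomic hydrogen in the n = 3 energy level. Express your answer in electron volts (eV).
-1.511744 eV

The energy levels of a hydrogen-like atom are given by:
E_n = -13.6057 eV / n²

For n = 3:
E_3 = -13.6057 eV / 3²
E_3 = -13.6057 eV / 9
E_3 = -1.511744 eV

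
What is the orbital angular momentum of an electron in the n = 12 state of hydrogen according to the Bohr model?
1.27e-33 J·s (or 12ℏ)

In the Bohr model, angular momentum is quantized:
L = nℏ

where ℏ = h/(2π) = 1.0546e-34 J·s

For n = 12:
L = 12 × 1.0546e-34 J·s
L = 1.27e-33 J·s

This can also be written as L = 12ℏ.
The angular momentum is an integer multiple of the reduced Planck constant.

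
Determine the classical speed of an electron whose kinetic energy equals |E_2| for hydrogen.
1.09385e+06 m/s (or 0.365% of c)

The binding energy at n = 2 for hydrogen is:
E_2 = -13.6057/2² = -3.40142500 eV
|E_2| = 3.40142500 eV

Convert to Joules:
KE = 3.40142500 eV × (1.602177 × 10⁻¹⁹ J/eV) = 5.4496849e-19 J

Using KE = ½mv²:
v = √(2·KE/m_e)
v = √(2 × 5.4496849e-19 J / 9.10938 × 10⁻³¹ kg)
v = 1.09385e+06 m/s

This is approximately 0.365% the speed of light.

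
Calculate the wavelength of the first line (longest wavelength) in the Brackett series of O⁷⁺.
63.28230 nm

The longest wavelength corresponds to the smallest energy transition in the series.
The Brackett series has all transitions ending at n_f = 4.

For O⁷⁺ (Z = 8), the first line (α-line) is the jump from n = 5 to n = 4:
E_5 = -13.6057 × 8² / 5² = -34.8305920 eV
E_4 = -13.6057 × 8² / 4² = -54.4228000 eV
ΔE = E_5 - E_4 = 19.5922080 eV

λ = hc/E = 1239.84 eV·nm / 19.5922080 eV
λ = 63.28230 nm

This is the α-line of the Brackett series in O⁷⁺.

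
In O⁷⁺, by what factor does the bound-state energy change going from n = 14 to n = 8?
3.06250

Using E_n = -13.6057 Z² / n² eV with Z = 8:

E_8 = -13.6057 × 8² / 8² = -870.7648 / 64 = -13.60570000000 eV
E_14 = -13.6057 × 8² / 14² = -870.7648 / 196 = -4.44267755102 eV

The ratio is:
E_8/E_14 = (-13.60570000000) / (-4.44267755102)
E_8/E_14 = (-870.7648/64) / (-870.7648/196)
E_8/E_14 = 196/64
E_8/E_14 = 3.06250
(Note: the Z² factors cancel in the ratio.)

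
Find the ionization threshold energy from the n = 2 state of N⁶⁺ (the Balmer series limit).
166.6698 eV

The series limit corresponds to the transition from n = ∞ to n = 2.
This is the highest energy (shortest wavelength) transition in the Balmer series.

E_∞ = 0 eV
E_2 = -13.6057 × 7² / 2² = -166.6698 eV

Energy at series limit:
ΔE = E_∞ - E_2 = 0 - (-166.6698) = 166.6698 eV

This energy equals the ionization energy from the n = 2 state of N⁶⁺.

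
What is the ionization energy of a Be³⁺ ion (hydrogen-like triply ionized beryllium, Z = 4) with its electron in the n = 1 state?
217.69 eV

The ionization energy is the energy needed to remove the electron completely (n → ∞).

For a hydrogen-like ion with Z = 4, E_n = -13.6057 Z² / n² eV.

At n = 1: E_1 = -13.6057 × 4² / 1² = -217.69120 eV
At n = ∞: E_∞ = 0 eV

Ionization energy = E_∞ - E_1 = 0 - (-217.69120) = 217.69120 eV
Ionization energy ≈ 217.69 eV

This is also called the binding energy of the electron in state n = 1.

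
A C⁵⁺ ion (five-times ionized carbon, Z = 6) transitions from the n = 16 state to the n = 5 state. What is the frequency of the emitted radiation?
4.27474e+15 Hz

First, find the transition energy:
E_16 = -13.6057 × 6² / 16² = -1.9133016 eV
E_5 = -13.6057 × 6² / 5² = -19.5922080 eV
|ΔE| = |E_5 - E_16| = 17.6789064 eV

Convert to Joules: E = 17.6789064 eV × (1.602177 × 10⁻¹⁹ J/eV) = 2.8324737e-18 J

Using E = hf:
f = E/h = 2.8324737e-18 J / (6.62607 × 10⁻³⁴ J·s)
f = 4.27474e+15 Hz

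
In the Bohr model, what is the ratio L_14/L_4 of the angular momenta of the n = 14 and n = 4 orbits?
3.5000

In the Bohr model, L_n = nℏ, so the ratio is purely the ratio of quantum numbers:

L_14/L_4 = 14ℏ / 4ℏ = 14/4 = 3.5000

The angular momentum scales linearly with n.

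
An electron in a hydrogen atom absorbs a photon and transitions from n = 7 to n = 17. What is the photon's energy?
0.23059 eV

The energy levels of a hydrogen-like atom are E_n = -13.6057 eV / n².

Energy at n = 7: E_7 = -13.6057 / 7² = -0.27766735 eV
Energy at n = 17: E_17 = -13.6057 / 17² = -0.04707855 eV

The excitation energy is the difference:
ΔE = E_17 - E_7
ΔE = -0.04707855 - (-0.27766735)
ΔE = 0.23059 eV

Since this is positive, energy must be absorbed (photon absorption).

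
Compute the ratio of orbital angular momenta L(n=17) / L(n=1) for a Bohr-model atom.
17.00000

In the Bohr model, L_n = nℏ, so the ratio is purely the ratio of quantum numbers:

L_17/L_1 = 17ℏ / 1ℏ = 17/1 = 17.00000

The angular momentum scales linearly with n.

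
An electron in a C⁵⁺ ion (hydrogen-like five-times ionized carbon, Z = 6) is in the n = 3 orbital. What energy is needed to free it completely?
54.423 eV

The ionization energy is the energy needed to remove the electron completely (n → ∞).

For a hydrogen-like ion with Z = 6, E_n = -13.6057 Z² / n² eV.

At n = 3: E_3 = -13.6057 × 6² / 3² = -54.422800 eV
At n = ∞: E_∞ = 0 eV

Ionization energy = E_∞ - E_3 = 0 - (-54.422800) = 54.422800 eV
Ionization energy ≈ 54.423 eV

This is also called the binding energy of the electron in state n = 3.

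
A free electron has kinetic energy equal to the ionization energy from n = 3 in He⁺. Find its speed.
1.45846e+06 m/s (or 0.49% of c)

The binding energy at n = 3 for He⁺ is:
E_3 = -13.6057 × 2²/3² = -6.04697778 eV
|E_3| = 6.04697778 eV

Convert to Joules:
KE = 6.04697778 eV × (1.602177 × 10⁻¹⁹ J/eV) = 9.6883287e-19 J

Using KE = ½mv²:
v = √(2·KE/m_e)
v = √(2 × 9.6883287e-19 J / 9.10938 × 10⁻³¹ kg)
v = 1.45846e+06 m/s

This is approximately 0.49% the speed of light.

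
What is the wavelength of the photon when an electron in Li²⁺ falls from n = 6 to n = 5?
828.42 nm

First, find the transition energy using E_n = -13.6057 Z² / n² eV:
E_6 = -13.6057 × 3² / 6² = -3.401425 eV
E_5 = -13.6057 × 3² / 5² = -4.898052 eV

Photon energy: |ΔE| = |E_5 - E_6| = 1.496627 eV

Convert to wavelength using E = hc/λ with hc = 1239.84 eV·nm:
λ = hc/E = 1239.84 eV·nm / 1.496627 eV
λ = 828.42 nm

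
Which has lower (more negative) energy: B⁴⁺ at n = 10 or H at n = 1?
H at n = 1 (E = -13.606 eV)

Using E_n = -13.6057 Z² / n² eV:

B⁴⁺ (Z = 5) at n = 10:
E = -13.6057 × 5² / 10² = -13.6057 × 25 / 100 = -3.401425 eV

H (Z = 1) at n = 1:
E = -13.6057 × 1² / 1² = -13.6057 × 1 / 1 = -13.605700 eV

Since -13.605700 eV < -3.401425 eV,
H at n = 1 is more tightly bound (requires more energy to ionize).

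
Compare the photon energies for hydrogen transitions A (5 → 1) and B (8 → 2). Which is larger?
5 → 1

Calculate the energy for each transition:

Transition 5 → 1:
ΔE₁ = |E_1 - E_5| = |-13.6057/1² - (-13.6057/5²)|
ΔE₁ = |-13.6057000000 - (-0.5442280000)| = 13.0614720 eV

Transition 8 → 2:
ΔE₂ = |E_2 - E_8| = |-13.6057/2² - (-13.6057/8²)|
ΔE₂ = |-3.4014250000 - (-0.2125890625)| = 3.1888359 eV

Since 13.0614720 eV > 3.1888359 eV, the transition 5 → 1 emits the more energetic photon.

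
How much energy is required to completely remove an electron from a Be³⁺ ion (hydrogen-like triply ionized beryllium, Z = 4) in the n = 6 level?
6.046978 eV

The ionization energy is the energy needed to remove the electron completely (n → ∞).

For a hydrogen-like ion with Z = 4, E_n = -13.6057 Z² / n² eV.

At n = 6: E_6 = -13.6057 × 4² / 6² = -6.046977778 eV
At n = ∞: E_∞ = 0 eV

Ionization energy = E_∞ - E_6 = 0 - (-6.046977778) = 6.046977778 eV
Ionization energy ≈ 6.046978 eV

This is also called the binding energy of the electron in state n = 6.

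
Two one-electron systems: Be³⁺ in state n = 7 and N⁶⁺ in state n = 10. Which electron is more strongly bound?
N⁶⁺ at n = 10 (E = -6.6668 eV)

Using E_n = -13.6057 Z² / n² eV:

Be³⁺ (Z = 4) at n = 7:
E = -13.6057 × 4² / 7² = -13.6057 × 16 / 49 = -4.4426776 eV

N⁶⁺ (Z = 7) at n = 10:
E = -13.6057 × 7² / 10² = -13.6057 × 49 / 100 = -6.6667930 eV

Since -6.6667930 eV < -4.4426776 eV,
N⁶⁺ at n = 10 is more tightly bound (requires more energy to ionize).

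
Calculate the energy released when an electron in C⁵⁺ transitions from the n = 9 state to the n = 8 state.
1.606228 eV

The energy levels are E_n = -13.6057 Z² eV / n².

Energy at n = 9: E_9 = -13.6057 × 6² / 9² = -6.046977778 eV
Energy at n = 8: E_8 = -13.6057 × 6² / 8² = -7.653206250 eV

For emission (electron falling to lower state), the photon energy is:
E_photon = E_9 - E_8 = |-6.046977778 - (-7.653206250)|
E_photon = 1.606228 eV

This energy is carried away by the emitted photon.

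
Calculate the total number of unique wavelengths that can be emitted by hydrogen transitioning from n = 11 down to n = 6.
15

The electron can occupy levels n = 6, 7, ..., 11 during de-excitation — that is m = 11 - 6 + 1 = 6 distinct levels.

The number of distinct spectral lines equals the number of ways to choose 2 of these m levels (each pair gives one possible emission transition):

Number of lines = m(m-1)/2 = 6×5/2 = 15

These correspond to all possible transitions between the 6 levels:
11 → 10, 11 → 9, 11 → 8, 11 → 7, 11 → 6, 10 → 9, 10 → 8, 10 → 7...

Each transition produces a photon with a unique energy (and thus wavelength). This count does not depend on Z.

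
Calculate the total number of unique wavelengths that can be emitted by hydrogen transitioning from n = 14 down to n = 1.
91

The electron can occupy levels n = 1, 2, ..., 14 during de-excitation — that is m = 14 - 1 + 1 = 14 distinct levels.

The number of distinct spectral lines equals the number of ways to choose 2 of these m levels (each pair gives one possible emission transition):

Number of lines = m(m-1)/2 = 14×13/2 = 91

These correspond to all possible transitions between the 14 levels:
14 → 13, 14 → 12, 14 → 11, 14 → 10, 14 → 9, 14 → 8, 14 → 7, 14 → 6...

Each transition produces a photon with a unique energy (and thus wavelength). This count does not depend on Z.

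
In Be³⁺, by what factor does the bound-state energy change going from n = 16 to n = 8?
4.00000

Using E_n = -13.6057 Z² / n² eV with Z = 4:

E_8 = -13.6057 × 4² / 8² = -217.6912 / 64 = -3.40142500000 eV
E_16 = -13.6057 × 4² / 16² = -217.6912 / 256 = -0.85035625000 eV

The ratio is:
E_8/E_16 = (-3.40142500000) / (-0.85035625000)
E_8/E_16 = (-217.6912/64) / (-217.6912/256)
E_8/E_16 = 256/64
E_8/E_16 = 4.00000
(Note: the Z² factors cancel in the ratio.)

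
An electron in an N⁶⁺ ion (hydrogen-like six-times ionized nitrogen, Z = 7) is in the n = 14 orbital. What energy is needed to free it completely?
3.4014 eV

The ionization energy is the energy needed to remove the electron completely (n → ∞).

For a hydrogen-like ion with Z = 7, E_n = -13.6057 Z² / n² eV.

At n = 14: E_14 = -13.6057 × 7² / 14² = -3.4014250 eV
At n = ∞: E_∞ = 0 eV

Ionization energy = E_∞ - E_14 = 0 - (-3.4014250) = 3.4014250 eV
Ionization energy ≈ 3.4014 eV

This is also called the binding energy of the electron in state n = 14.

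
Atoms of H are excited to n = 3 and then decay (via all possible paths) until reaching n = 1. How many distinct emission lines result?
3

The electron can occupy levels n = 1, 2, ..., 3 during de-excitation — that is m = 3 - 1 + 1 = 3 distinct levels.

The number of distinct spectral lines equals the number of ways to choose 2 of these m levels (each pair gives one possible emission transition):

Number of lines = m(m-1)/2 = 3×2/2 = 3

These correspond to all possible transitions between the 3 levels:
3 → 2, 3 → 1, 2 → 1

Each transition produces a photon with a unique energy (and thus wavelength). This count does not depend on Z.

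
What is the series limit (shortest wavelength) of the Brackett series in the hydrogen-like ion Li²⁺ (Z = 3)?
162.00269 nm

The series limit corresponds to the transition from n = ∞ to n = 4.
This is the highest energy (shortest wavelength) transition in the Brackett series.

E_∞ = 0 eV
E_4 = -13.6057 × 3² / 4² = -7.653206250 eV

Energy at series limit:
ΔE = E_∞ - E_4 = 0 - (-7.653206250) = 7.653206250 eV
λ = hc/E = 1239.84 eV·nm / 7.653206250 eV = 162.00269 nm

This energy equals the ionization energy from the n = 4 state of Li²⁺.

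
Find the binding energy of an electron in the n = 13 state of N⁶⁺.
3.945 eV

The ionization energy is the energy needed to remove the electron completely (n → ∞).

For a hydrogen-like ion with Z = 7, E_n = -13.6057 Z² / n² eV.

At n = 13: E_13 = -13.6057 × 7² / 13² = -3.944848 eV
At n = ∞: E_∞ = 0 eV

Ionization energy = E_∞ - E_13 = 0 - (-3.944848) = 3.944848 eV
Ionization energy ≈ 3.945 eV

This is also called the binding energy of the electron in state n = 13.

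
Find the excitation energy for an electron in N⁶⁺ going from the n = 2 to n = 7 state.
153.064125 eV

The energy levels of a hydrogen-like atom are E_n = -13.6057 Z² eV / n².

Energy at n = 2: E_2 = -13.6057 × 7² / 2² = -166.669825000 eV
Energy at n = 7: E_7 = -13.6057 × 7² / 7² = -13.605700000 eV

The excitation energy is the difference:
ΔE = E_7 - E_2
ΔE = -13.605700000 - (-166.669825000)
ΔE = 153.064125 eV

Since this is positive, energy must be absorbed (photon absorption).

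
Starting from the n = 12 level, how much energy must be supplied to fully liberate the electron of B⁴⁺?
2.362 eV

The ionization energy is the energy needed to remove the electron completely (n → ∞).

For a hydrogen-like ion with Z = 5, E_n = -13.6057 Z² / n² eV.

At n = 12: E_12 = -13.6057 × 5² / 12² = -2.362101 eV
At n = ∞: E_∞ = 0 eV

Ionization energy = E_∞ - E_12 = 0 - (-2.362101) = 2.362101 eV
Ionization energy ≈ 2.362 eV

This is also called the binding energy of the electron in state n = 12.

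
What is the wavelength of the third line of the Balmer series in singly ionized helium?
108.483944 nm

The lines of a series are numbered from the longest wavelength (smallest ΔE) outward; the third line is the transition from n = n_f + 3 to n_f.
The Balmer series has all transitions ending at n_f = 2.

For He⁺ (Z = 2), the third line (γ-line) is the jump from n = 5 to n = 2:
E_5 = -13.6057 × 2² / 5² = -2.176912000 eV
E_2 = -13.6057 × 2² / 2² = -13.605700000 eV
ΔE = E_5 - E_2 = 11.428788000 eV

λ = hc/E = 1239.84 eV·nm / 11.428788000 eV
λ = 108.483944 nm

This is the γ-line of the Balmer series in He⁺.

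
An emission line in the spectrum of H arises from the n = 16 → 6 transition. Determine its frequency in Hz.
7.853e+13 Hz

First, find the transition energy:
E_16 = -13.6057 / 16² = -0.0531473 eV
E_6 = -13.6057 / 6² = -0.3779361 eV
|ΔE| = |E_6 - E_16| = 0.3247888 eV

Convert to Joules: E = 0.3247888 eV × (1.602177 × 10⁻¹⁹ J/eV) = 5.20369e-20 J

Using E = hf:
f = E/h = 5.20369e-20 J / (6.62607 × 10⁻³⁴ J·s)
f = 7.853e+13 Hz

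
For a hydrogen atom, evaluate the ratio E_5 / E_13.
6.760

Using E_n = -13.6057 Z² / n² eV with Z = 1:

E_5 = -13.6057 / 5² = -13.6057 / 25 = -0.544228000 eV
E_13 = -13.6057 / 13² = -13.6057 / 169 = -0.080507101 eV

The ratio is:
E_5/E_13 = (-0.544228000) / (-0.080507101)
E_5/E_13 = (-13.6057/25) / (-13.6057/169)
E_5/E_13 = 169/25
E_5/E_13 = 6.760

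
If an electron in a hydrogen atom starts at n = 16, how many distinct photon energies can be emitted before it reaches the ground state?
120

The electron can occupy levels n = 1, 2, ..., 16 during de-excitation — that is m = 16 - 1 + 1 = 16 distinct levels.

The number of distinct spectral lines equals the number of ways to choose 2 of these m levels (each pair gives one possible emission transition):

Number of lines = m(m-1)/2 = 16×15/2 = 120

These correspond to all possible transitions between the 16 levels:
16 → 15, 16 → 14, 16 → 13, 16 → 12, 16 → 11, 16 → 10, 16 → 9, 16 → 8...

Each transition produces a photon with a unique energy (and thus wavelength). This count does not depend on Z.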